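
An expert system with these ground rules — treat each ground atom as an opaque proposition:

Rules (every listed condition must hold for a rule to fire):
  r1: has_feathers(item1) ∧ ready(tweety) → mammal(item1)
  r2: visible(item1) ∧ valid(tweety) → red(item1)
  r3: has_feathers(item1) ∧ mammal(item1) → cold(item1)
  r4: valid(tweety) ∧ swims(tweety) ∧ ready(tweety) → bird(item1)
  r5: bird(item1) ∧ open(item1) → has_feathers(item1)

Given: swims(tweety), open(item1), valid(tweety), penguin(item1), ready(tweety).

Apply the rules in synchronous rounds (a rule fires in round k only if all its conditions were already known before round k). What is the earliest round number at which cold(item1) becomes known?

Round 1: r4 [valid(tweety) ∧ swims(tweety) ∧ ready(tweety) → bird(item1)]. Adds bird(item1).
Round 2: r5 [bird(item1) ∧ open(item1) → has_feathers(item1)]. Adds has_feathers(item1).
Round 3: r1 [has_feathers(item1) ∧ ready(tweety) → mammal(item1)]. Adds mammal(item1).
Round 4: r3 [has_feathers(item1) ∧ mammal(item1) → cold(item1)]. Adds cold(item1).
cold(item1) first appears in round 4.

4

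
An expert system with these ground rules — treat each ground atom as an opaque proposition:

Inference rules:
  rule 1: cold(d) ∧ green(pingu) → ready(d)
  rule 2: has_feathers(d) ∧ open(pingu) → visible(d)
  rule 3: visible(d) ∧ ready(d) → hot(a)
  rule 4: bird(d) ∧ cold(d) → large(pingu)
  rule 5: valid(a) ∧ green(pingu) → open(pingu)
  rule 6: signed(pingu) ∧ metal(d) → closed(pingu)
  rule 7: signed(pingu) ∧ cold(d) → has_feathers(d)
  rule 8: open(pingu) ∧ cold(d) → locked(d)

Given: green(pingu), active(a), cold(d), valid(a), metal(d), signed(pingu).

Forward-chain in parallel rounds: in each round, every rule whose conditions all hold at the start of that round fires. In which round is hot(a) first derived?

Round 1 — rule 1, rule 5, rule 6, rule 7, derive ready(d), open(pingu), closed(pingu), has_feathers(d).
Round 2 — rule 2, rule 8, derive visible(d), locked(d).
Round 3 — rule 3, derive hot(a).
hot(a) first appears in round 3.

3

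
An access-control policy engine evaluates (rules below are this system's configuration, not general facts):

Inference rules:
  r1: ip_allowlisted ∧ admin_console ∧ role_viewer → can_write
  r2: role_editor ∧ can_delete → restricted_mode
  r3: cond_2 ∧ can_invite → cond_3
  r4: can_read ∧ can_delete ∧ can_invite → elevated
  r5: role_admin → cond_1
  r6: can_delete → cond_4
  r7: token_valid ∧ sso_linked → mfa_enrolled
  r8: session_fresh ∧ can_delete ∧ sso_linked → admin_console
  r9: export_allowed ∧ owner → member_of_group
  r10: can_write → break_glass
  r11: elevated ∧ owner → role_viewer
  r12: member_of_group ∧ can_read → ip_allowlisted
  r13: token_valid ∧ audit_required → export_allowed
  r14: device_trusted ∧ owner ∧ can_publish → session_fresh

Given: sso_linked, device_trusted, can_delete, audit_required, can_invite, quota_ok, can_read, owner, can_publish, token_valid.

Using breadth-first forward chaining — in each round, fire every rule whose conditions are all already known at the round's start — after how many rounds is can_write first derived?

Round 1 — r4, r6, r7, r13, r14, derive elevated, cond_4, mfa_enrolled, export_allowed, session_fresh.
Round 2 — r8, r9, r11, derive admin_console, member_of_group, role_viewer.
Round 3 — r12, derive ip_allowlisted.
Round 4 — r1, derive can_write.
can_write first appears in round 4.

4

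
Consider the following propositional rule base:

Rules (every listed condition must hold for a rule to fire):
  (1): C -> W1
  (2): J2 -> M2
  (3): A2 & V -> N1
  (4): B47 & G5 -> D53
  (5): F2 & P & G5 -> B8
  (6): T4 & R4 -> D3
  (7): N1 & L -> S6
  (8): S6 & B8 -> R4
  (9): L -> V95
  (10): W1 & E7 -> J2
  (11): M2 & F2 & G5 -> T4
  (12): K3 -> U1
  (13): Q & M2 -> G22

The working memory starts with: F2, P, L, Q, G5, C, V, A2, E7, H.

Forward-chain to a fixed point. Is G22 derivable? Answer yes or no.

Round 1: (1) [C -> W1]; (3) [A2 & V -> N1]; (5) [F2 & P & G5 -> B8]; (9) [L -> V95]. Adds W1, N1, B8, V95.
Round 2: (7) [N1 & L -> S6]; (10) [W1 & E7 -> J2]. Adds S6, J2.
Round 3: (2) [J2 -> M2]; (8) [S6 & B8 -> R4]. Adds M2, R4.
Round 4: (11) [M2 & F2 & G5 -> T4]; (13) [Q & M2 -> G22]. Adds T4, G22.
Round 5: (6) [T4 & R4 -> D3]. Adds D3.
G22 appears in round 4, so it is derivable.

yes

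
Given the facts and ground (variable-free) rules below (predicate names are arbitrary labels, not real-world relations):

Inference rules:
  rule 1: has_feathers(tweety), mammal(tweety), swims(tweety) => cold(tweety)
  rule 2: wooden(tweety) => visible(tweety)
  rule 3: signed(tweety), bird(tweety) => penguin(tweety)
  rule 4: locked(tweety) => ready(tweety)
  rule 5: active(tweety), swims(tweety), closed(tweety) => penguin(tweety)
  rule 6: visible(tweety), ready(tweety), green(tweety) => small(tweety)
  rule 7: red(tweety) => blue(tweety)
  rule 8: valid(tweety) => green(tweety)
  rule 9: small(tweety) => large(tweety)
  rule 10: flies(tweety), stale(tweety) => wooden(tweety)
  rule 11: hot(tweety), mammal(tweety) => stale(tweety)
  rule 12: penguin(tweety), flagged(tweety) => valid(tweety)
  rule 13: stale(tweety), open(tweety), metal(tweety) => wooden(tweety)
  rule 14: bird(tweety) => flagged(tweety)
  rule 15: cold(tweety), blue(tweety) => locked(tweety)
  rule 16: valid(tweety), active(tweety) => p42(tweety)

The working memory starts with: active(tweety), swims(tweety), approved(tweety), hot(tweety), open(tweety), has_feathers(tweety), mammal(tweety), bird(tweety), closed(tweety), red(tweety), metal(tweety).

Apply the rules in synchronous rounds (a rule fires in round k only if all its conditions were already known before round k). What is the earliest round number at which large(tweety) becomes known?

5

Round 1: rule 1 [has_feathers(tweety), mammal(tweety), swims(tweety) => cold(tweety)]; rule 5 [active(tweety), swims(tweety), closed(tweety) => penguin(tweety)]; rule 7 [red(tweety) => blue(tweety)]; rule 11 [hot(tweety), mammal(tweety) => stale(tweety)]; rule 14 [bird(tweety) => flagged(tweety)]. New: cold(tweety), penguin(tweety), blue(tweety), stale(tweety), flagged(tweety).
Round 2: rule 12 [penguin(tweety), flagged(tweety) => valid(tweety)]; rule 13 [stale(tweety), open(tweety), metal(tweety) => wooden(tweety)]; rule 15 [cold(tweety), blue(tweety) => locked(tweety)]. New: valid(tweety), wooden(tweety), locked(tweety).
Round 3: rule 2 [wooden(tweety) => visible(tweety)]; rule 4 [locked(tweety) => ready(tweety)]; rule 8 [valid(tweety) => green(tweety)]; rule 16 [valid(tweety), active(tweety) => p42(tweety)]. New: visible(tweety), ready(tweety), green(tweety), p42(tweety).
Round 4: rule 6 [visible(tweety), ready(tweety), green(tweety) => small(tweety)]. New: small(tweety).
Round 5: rule 9 [small(tweety) => large(tweety)]. New: large(tweety).
large(tweety) first appears in round 5.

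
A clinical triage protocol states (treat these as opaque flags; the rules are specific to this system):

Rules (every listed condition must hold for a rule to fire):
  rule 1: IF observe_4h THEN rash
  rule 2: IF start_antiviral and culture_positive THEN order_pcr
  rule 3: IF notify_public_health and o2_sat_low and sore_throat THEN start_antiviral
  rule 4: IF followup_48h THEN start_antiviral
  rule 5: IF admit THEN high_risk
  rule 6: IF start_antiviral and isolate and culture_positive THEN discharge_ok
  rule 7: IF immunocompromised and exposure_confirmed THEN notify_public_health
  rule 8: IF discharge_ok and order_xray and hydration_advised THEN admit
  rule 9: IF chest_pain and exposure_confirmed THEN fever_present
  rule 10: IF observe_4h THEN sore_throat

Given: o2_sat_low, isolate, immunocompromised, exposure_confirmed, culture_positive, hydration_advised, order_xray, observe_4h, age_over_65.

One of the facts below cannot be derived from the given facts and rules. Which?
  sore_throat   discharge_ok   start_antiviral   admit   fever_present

Round 1 — rule 1, rule 7, rule 10, derive rash, notify_public_health, sore_throat.
Round 2 — rule 3, derive start_antiviral.
Round 3 — rule 2, rule 6, derive order_pcr, discharge_ok.
Round 4 — rule 8, derive admit.
Round 5 — rule 5, derive high_risk.
Derived: admit (round 4), discharge_ok (round 3), sore_throat (round 1), start_antiviral (round 2). fever_present never appears in any round.

fever_present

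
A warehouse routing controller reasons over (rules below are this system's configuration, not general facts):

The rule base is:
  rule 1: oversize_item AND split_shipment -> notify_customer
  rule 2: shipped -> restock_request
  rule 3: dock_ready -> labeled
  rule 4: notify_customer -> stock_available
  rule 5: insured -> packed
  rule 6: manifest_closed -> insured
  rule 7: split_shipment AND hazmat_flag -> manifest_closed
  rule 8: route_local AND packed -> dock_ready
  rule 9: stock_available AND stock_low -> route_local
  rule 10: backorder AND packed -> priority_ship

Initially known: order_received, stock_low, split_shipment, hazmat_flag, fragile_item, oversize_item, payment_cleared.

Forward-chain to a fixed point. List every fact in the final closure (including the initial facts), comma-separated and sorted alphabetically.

Round 1 fires rule 1, rule 7, giving notify_customer, manifest_closed.
Round 2 fires rule 4, rule 6, giving stock_available, insured.
Round 3 fires rule 5, rule 9, giving packed, route_local.
Round 4 fires rule 8, giving dock_ready.
Round 5 fires rule 3, giving labeled.

dock_ready, fragile_item, hazmat_flag, insured, labeled, manifest_closed, notify_customer, order_received, oversize_item, packed, payment_cleared, route_local, split_shipment, stock_available, stock_low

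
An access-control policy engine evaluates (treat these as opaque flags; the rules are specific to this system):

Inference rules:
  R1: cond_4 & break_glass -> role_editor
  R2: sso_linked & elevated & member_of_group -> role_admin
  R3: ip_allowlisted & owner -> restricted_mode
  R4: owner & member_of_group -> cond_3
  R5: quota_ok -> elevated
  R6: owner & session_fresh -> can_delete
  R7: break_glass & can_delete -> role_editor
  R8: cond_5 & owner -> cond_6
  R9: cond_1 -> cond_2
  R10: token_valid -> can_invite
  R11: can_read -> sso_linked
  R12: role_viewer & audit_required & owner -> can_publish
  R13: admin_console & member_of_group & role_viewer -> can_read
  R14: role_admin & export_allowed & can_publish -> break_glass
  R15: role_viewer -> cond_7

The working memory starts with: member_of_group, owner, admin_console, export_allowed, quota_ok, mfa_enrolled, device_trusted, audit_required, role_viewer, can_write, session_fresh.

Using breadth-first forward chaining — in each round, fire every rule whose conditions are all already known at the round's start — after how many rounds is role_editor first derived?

Round 1 — R4, R5, R6, R12, R13, R15, derive cond_3, elevated, can_delete, can_publish, can_read, cond_7.
Round 2 — R11, derive sso_linked.
Round 3 — R2, derive role_admin.
Round 4 — R14, derive break_glass.
Round 5 — R7, derive role_editor.
role_editor first appears in round 5.

5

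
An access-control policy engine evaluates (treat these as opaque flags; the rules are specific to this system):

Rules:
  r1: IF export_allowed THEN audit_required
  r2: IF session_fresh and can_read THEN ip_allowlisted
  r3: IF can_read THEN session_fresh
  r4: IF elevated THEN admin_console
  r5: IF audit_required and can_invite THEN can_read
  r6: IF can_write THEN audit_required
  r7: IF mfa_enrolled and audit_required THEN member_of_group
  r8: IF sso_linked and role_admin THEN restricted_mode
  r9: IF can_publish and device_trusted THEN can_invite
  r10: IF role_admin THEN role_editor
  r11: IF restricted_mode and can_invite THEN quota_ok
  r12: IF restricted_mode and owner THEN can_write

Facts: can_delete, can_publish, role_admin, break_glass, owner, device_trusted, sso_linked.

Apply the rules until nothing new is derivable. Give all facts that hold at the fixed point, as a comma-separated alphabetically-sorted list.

audit_required, break_glass, can_delete, can_invite, can_publish, can_read, can_write, device_trusted, ip_allowlisted, owner, quota_ok, restricted_mode, role_admin, role_editor, session_fresh, sso_linked

[1] r8 [IF sso_linked and role_admin THEN restricted_mode]; r9 [IF can_publish and device_trusted THEN can_invite]; r10 [IF role_admin THEN role_editor]. ⇒ new: restricted_mode, can_invite, role_editor.
[2] r11 [IF restricted_mode and can_invite THEN quota_ok]; r12 [IF restricted_mode and owner THEN can_write]. ⇒ new: quota_ok, can_write.
[3] r6 [IF can_write THEN audit_required]. ⇒ new: audit_required.
[4] r5 [IF audit_required and can_invite THEN can_read]. ⇒ new: can_read.
[5] r3 [IF can_read THEN session_fresh]. ⇒ new: session_fresh.
[6] r2 [IF session_fresh and can_read THEN ip_allowlisted]. ⇒ new: ip_allowlisted.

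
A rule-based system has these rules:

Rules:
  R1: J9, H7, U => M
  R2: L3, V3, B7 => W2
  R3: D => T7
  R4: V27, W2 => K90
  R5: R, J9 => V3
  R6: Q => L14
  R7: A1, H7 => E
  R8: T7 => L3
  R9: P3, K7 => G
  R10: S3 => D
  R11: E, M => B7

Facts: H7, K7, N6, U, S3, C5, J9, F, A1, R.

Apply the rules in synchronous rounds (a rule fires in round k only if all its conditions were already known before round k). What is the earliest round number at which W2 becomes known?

4

Round 1 — R1, R5, R7, R10, derive M, V3, E, D.
Round 2 — R3, R11, derive T7, B7.
Round 3 — R8, derive L3.
Round 4 — R2, derive W2.
W2 first appears in round 4.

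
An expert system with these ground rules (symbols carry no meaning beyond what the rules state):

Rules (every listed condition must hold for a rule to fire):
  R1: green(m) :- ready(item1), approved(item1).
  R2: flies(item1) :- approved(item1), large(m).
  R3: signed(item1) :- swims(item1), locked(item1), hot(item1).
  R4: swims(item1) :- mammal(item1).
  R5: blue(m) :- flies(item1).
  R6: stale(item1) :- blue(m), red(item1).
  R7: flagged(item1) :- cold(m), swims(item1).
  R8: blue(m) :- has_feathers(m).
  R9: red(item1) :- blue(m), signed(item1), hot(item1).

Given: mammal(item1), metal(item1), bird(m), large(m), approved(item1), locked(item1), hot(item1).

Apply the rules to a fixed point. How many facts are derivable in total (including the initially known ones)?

Round 1 fires R2, R4, giving flies(item1), swims(item1).
Round 2 fires R3, R5, giving signed(item1), blue(m).
Round 3 fires R9, giving red(item1).
Round 4 fires R6, giving stale(item1).
Closure: {approved(item1), bird(m), blue(m), flies(item1), hot(item1), large(m), locked(item1), mammal(item1), metal(item1), red(item1), signed(item1), stale(item1), swims(item1)} — 13 facts.

13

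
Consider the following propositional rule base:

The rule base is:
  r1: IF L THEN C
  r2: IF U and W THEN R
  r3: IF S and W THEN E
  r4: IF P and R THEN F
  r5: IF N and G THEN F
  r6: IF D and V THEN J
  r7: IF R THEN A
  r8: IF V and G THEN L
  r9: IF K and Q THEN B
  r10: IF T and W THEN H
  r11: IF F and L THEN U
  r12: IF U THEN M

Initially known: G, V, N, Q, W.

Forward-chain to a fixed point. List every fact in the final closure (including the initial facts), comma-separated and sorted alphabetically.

Round 1: r5 [IF N and G THEN F]; r8 [IF V and G THEN L]. Adds F, L.
Round 2: r1 [IF L THEN C]; r11 [IF F and L THEN U]. Adds C, U.
Round 3: r2 [IF U and W THEN R]; r12 [IF U THEN M]. Adds R, M.
Round 4: r7 [IF R THEN A]. Adds A.

A, C, F, G, L, M, N, Q, R, U, V, W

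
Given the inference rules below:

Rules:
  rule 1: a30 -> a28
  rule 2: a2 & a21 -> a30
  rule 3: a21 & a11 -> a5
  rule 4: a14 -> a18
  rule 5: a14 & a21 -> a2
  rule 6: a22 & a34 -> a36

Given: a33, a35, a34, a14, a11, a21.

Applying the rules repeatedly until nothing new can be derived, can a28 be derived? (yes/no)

Round 1: rule 3 [a21 & a11 -> a5]; rule 4 [a14 -> a18]; rule 5 [a14 & a21 -> a2]. Adds a5, a18, a2.
Round 2: rule 2 [a2 & a21 -> a30]. Adds a30.
Round 3: rule 1 [a30 -> a28]. Adds a28.
a28 appears in round 3, so it is derivable.

yes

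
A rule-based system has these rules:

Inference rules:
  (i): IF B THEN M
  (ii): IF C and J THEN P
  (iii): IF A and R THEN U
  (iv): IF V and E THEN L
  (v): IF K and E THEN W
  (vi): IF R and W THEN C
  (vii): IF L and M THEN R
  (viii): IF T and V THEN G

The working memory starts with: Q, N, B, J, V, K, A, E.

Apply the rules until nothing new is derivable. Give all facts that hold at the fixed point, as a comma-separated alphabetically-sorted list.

A, B, C, E, J, K, L, M, N, P, Q, R, U, V, W

Round 1 — (i), (iv), (v), derive M, L, W.
Round 2 — (vii), derive R.
Round 3 — (iii), (vi), derive U, C.
Round 4 — (ii), derive P.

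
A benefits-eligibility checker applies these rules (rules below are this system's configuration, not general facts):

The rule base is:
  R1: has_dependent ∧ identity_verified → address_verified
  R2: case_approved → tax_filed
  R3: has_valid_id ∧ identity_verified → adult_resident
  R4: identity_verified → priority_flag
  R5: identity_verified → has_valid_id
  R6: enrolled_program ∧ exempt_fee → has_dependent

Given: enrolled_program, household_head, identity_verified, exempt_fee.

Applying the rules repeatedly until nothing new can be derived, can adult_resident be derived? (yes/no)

[1] R4 [identity_verified → priority_flag]; R5 [identity_verified → has_valid_id]; R6 [enrolled_program ∧ exempt_fee → has_dependent]. ⇒ new: priority_flag, has_valid_id, has_dependent.
[2] R1 [has_dependent ∧ identity_verified → address_verified]; R3 [has_valid_id ∧ identity_verified → adult_resident]. ⇒ new: address_verified, adult_resident.
adult_resident appears in round 2, so it is derivable.

yes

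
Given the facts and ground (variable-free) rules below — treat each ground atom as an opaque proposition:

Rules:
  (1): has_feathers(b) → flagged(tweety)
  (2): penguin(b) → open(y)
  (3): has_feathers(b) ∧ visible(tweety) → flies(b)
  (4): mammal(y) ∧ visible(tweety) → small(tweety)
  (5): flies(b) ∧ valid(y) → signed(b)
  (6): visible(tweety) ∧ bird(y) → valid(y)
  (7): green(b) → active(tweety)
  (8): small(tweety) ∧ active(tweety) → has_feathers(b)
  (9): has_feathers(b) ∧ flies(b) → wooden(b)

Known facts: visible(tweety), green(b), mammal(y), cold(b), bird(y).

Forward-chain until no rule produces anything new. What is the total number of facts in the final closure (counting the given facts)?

13

[1] (4) [mammal(y) ∧ visible(tweety) → small(tweety)]; (6) [visible(tweety) ∧ bird(y) → valid(y)]; (7) [green(b) → active(tweety)]. ⇒ new: small(tweety), valid(y), active(tweety).
[2] (8) [small(tweety) ∧ active(tweety) → has_feathers(b)]. ⇒ new: has_feathers(b).
[3] (1) [has_feathers(b) → flagged(tweety)]; (3) [has_feathers(b) ∧ visible(tweety) → flies(b)]. ⇒ new: flagged(tweety), flies(b).
[4] (5) [flies(b) ∧ valid(y) → signed(b)]; (9) [has_feathers(b) ∧ flies(b) → wooden(b)]. ⇒ new: signed(b), wooden(b).
Closure: {active(tweety), bird(y), cold(b), flagged(tweety), flies(b), green(b), has_feathers(b), mammal(y), signed(b), small(tweety), valid(y), visible(tweety), wooden(b)} — 13 facts.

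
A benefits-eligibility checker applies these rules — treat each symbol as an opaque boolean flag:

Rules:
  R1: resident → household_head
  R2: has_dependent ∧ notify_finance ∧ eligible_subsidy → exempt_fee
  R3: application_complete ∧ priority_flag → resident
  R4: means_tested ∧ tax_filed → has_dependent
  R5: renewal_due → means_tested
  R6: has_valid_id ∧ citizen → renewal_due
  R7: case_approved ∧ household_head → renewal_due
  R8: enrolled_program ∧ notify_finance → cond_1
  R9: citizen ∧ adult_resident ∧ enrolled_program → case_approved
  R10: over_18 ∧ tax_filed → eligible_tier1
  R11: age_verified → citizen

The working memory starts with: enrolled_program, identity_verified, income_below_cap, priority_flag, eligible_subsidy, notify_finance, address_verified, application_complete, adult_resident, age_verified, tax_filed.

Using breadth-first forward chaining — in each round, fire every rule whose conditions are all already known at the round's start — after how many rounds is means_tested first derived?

Round 1: R3 [application_complete ∧ priority_flag → resident]; R8 [enrolled_program ∧ notify_finance → cond_1]; R11 [age_verified → citizen]. New: resident, cond_1, citizen.
Round 2: R1 [resident → household_head]; R9 [citizen ∧ adult_resident ∧ enrolled_program → case_approved]. New: household_head, case_approved.
Round 3: R7 [case_approved ∧ household_head → renewal_due]. New: renewal_due.
Round 4: R5 [renewal_due → means_tested]. New: means_tested.
means_tested first appears in round 4.

4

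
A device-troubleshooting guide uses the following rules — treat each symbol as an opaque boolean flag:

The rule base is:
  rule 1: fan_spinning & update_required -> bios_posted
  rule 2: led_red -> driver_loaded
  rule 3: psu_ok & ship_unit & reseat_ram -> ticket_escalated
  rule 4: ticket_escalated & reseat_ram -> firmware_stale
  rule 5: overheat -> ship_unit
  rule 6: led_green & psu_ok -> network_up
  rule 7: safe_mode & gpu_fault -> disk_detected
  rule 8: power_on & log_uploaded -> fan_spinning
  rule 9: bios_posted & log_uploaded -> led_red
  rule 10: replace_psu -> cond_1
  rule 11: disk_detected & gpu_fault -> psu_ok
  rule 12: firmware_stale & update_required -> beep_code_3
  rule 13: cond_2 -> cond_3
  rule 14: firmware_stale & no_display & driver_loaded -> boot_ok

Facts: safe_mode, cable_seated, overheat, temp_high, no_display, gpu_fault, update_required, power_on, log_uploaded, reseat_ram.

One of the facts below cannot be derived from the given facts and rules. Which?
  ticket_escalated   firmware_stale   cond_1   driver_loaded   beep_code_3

Round 1: rule 5 [overheat -> ship_unit]; rule 7 [safe_mode & gpu_fault -> disk_detected]; rule 8 [power_on & log_uploaded -> fan_spinning]. New: ship_unit, disk_detected, fan_spinning.
Round 2: rule 1 [fan_spinning & update_required -> bios_posted]; rule 11 [disk_detected & gpu_fault -> psu_ok]. New: bios_posted, psu_ok.
Round 3: rule 3 [psu_ok & ship_unit & reseat_ram -> ticket_escalated]; rule 9 [bios_posted & log_uploaded -> led_red]. New: ticket_escalated, led_red.
Round 4: rule 2 [led_red -> driver_loaded]; rule 4 [ticket_escalated & reseat_ram -> firmware_stale]. New: driver_loaded, firmware_stale.
Round 5: rule 12 [firmware_stale & update_required -> beep_code_3]; rule 14 [firmware_stale & no_display & driver_loaded -> boot_ok]. New: beep_code_3, boot_ok.
Derived: beep_code_3 (round 5), firmware_stale (round 4), ticket_escalated (round 3), driver_loaded (round 4). cond_1 never appears in any round.

cond_1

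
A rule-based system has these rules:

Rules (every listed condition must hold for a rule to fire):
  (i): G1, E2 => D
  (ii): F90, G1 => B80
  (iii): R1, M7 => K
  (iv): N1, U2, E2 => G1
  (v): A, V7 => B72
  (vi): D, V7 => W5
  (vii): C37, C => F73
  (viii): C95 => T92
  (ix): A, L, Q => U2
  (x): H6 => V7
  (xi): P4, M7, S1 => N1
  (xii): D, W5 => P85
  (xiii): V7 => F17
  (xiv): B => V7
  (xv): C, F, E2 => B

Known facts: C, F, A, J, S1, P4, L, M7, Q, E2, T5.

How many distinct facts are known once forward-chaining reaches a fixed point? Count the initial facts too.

Round 1: (ix) [A, L, Q => U2]; (xi) [P4, M7, S1 => N1]; (xv) [C, F, E2 => B]. New: U2, N1, B.
Round 2: (iv) [N1, U2, E2 => G1]; (xiv) [B => V7]. New: G1, V7.
Round 3: (i) [G1, E2 => D]; (v) [A, V7 => B72]; (xiii) [V7 => F17]. New: D, B72, F17.
Round 4: (vi) [D, V7 => W5]. New: W5.
Round 5: (xii) [D, W5 => P85]. New: P85.
Closure: {A, B, B72, C, D, E2, F, F17, G1, J, L, M7, N1, P4, P85, Q, S1, T5, U2, V7, W5} — 21 facts.

21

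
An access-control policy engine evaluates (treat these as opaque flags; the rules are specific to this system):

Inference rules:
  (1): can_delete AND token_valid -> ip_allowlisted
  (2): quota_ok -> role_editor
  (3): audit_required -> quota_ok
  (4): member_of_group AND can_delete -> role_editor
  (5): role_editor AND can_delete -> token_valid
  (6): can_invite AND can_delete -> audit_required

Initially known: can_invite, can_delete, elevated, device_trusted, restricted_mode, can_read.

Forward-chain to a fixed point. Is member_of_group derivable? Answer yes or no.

no

Round 1 — (6), derive audit_required.
Round 2 — (3), derive quota_ok.
Round 3 — (2), derive role_editor.
Round 4 — (5), derive token_valid.
Round 5 — (1), derive ip_allowlisted.
Fixed point reached. No rule has member_of_group as a consequent, and it is not given.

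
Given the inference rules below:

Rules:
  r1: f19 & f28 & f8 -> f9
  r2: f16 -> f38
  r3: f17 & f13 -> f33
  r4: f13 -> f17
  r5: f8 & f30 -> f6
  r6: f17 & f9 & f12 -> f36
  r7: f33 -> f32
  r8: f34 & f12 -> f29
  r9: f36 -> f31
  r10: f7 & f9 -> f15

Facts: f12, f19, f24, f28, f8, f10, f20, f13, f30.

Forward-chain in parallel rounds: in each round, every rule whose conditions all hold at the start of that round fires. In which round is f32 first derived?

Round 1: r1 [f19 & f28 & f8 -> f9]; r4 [f13 -> f17]; r5 [f8 & f30 -> f6]. Adds f9, f17, f6.
Round 2: r3 [f17 & f13 -> f33]; r6 [f17 & f9 & f12 -> f36]. Adds f33, f36.
Round 3: r7 [f33 -> f32]; r9 [f36 -> f31]. Adds f32, f31.
f32 first appears in round 3.

3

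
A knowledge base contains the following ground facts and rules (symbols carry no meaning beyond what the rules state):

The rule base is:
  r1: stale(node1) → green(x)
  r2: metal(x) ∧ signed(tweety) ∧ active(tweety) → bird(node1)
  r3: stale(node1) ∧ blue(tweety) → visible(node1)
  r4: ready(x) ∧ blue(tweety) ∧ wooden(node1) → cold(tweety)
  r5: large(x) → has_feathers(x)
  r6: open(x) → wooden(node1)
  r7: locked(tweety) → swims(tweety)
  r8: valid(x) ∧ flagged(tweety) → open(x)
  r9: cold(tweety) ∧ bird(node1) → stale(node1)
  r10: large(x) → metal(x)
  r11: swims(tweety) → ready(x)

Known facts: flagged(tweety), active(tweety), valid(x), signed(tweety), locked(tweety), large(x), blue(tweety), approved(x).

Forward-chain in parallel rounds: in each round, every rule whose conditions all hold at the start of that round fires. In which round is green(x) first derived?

Round 1 fires r5, r7, r8, r10, giving has_feathers(x), swims(tweety), open(x), metal(x).
Round 2 fires r2, r6, r11, giving bird(node1), wooden(node1), ready(x).
Round 3 fires r4, giving cold(tweety).
Round 4 fires r9, giving stale(node1).
Round 5 fires r1, r3, giving green(x), visible(node1).
green(x) first appears in round 5.

5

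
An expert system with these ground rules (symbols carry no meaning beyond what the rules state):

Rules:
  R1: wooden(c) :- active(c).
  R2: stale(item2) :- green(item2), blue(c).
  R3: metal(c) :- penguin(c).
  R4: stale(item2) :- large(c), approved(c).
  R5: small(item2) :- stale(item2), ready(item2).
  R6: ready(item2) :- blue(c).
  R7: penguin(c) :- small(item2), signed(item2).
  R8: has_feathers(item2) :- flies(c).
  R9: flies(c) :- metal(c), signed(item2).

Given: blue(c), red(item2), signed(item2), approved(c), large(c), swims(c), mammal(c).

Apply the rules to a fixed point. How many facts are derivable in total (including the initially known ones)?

Round 1 fires R4, R6, giving stale(item2), ready(item2).
Round 2 fires R5, giving small(item2).
Round 3 fires R7, giving penguin(c).
Round 4 fires R3, giving metal(c).
Round 5 fires R9, giving flies(c).
Round 6 fires R8, giving has_feathers(item2).
Closure: {approved(c), blue(c), flies(c), has_feathers(item2), large(c), mammal(c), metal(c), penguin(c), ready(item2), red(item2), signed(item2), small(item2), stale(item2), swims(c)} — 14 facts.

14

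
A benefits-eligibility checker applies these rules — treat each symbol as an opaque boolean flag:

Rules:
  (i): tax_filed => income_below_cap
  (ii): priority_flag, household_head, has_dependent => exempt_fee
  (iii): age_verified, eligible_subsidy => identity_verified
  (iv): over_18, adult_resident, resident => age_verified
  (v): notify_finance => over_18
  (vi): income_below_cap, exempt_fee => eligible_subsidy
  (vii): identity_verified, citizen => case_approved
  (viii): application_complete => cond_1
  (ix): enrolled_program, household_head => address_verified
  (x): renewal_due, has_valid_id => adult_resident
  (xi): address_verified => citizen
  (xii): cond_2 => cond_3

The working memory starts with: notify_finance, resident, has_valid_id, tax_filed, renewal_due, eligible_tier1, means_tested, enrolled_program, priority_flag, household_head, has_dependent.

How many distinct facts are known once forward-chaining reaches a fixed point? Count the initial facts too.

Round 1: (i) [tax_filed => income_below_cap]; (ii) [priority_flag, household_head, has_dependent => exempt_fee]; (v) [notify_finance => over_18]; (ix) [enrolled_program, household_head => address_verified]; (x) [renewal_due, has_valid_id => adult_resident]. New: income_below_cap, exempt_fee, over_18, address_verified, adult_resident.
Round 2: (iv) [over_18, adult_resident, resident => age_verified]; (vi) [income_below_cap, exempt_fee => eligible_subsidy]; (xi) [address_verified => citizen]. New: age_verified, eligible_subsidy, citizen.
Round 3: (iii) [age_verified, eligible_subsidy => identity_verified]. New: identity_verified.
Round 4: (vii) [identity_verified, citizen => case_approved]. New: case_approved.
Closure: {address_verified, adult_resident, age_verified, case_approved, citizen, eligible_subsidy, eligible_tier1, enrolled_program, exempt_fee, has_dependent, has_valid_id, household_head, identity_verified, income_below_cap, means_tested, notify_finance, over_18, priority_flag, renewal_due, resident, tax_filed} — 21 facts.

21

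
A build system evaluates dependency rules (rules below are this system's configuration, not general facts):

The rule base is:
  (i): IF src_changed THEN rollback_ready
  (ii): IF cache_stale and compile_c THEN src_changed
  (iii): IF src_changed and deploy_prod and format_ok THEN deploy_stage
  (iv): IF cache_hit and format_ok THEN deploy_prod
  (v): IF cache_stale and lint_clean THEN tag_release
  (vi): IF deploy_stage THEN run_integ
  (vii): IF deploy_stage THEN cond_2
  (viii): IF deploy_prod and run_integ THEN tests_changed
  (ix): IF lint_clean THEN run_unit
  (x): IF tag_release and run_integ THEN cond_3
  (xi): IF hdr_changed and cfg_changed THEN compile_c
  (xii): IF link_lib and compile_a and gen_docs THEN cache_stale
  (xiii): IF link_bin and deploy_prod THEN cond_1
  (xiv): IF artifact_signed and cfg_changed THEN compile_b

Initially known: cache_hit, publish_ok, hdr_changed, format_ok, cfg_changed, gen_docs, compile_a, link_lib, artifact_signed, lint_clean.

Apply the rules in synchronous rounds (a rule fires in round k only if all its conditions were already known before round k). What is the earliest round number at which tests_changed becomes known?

5

[1] (iv) [IF cache_hit and format_ok THEN deploy_prod]; (ix) [IF lint_clean THEN run_unit]; (xi) [IF hdr_changed and cfg_changed THEN compile_c]; (xii) [IF link_lib and compile_a and gen_docs THEN cache_stale]; (xiv) [IF artifact_signed and cfg_changed THEN compile_b]. ⇒ new: deploy_prod, run_unit, compile_c, cache_stale, compile_b.
[2] (ii) [IF cache_stale and compile_c THEN src_changed]; (v) [IF cache_stale and lint_clean THEN tag_release]. ⇒ new: src_changed, tag_release.
[3] (i) [IF src_changed THEN rollback_ready]; (iii) [IF src_changed and deploy_prod and format_ok THEN deploy_stage]. ⇒ new: rollback_ready, deploy_stage.
[4] (vi) [IF deploy_stage THEN run_integ]; (vii) [IF deploy_stage THEN cond_2]. ⇒ new: run_integ, cond_2.
[5] (viii) [IF deploy_prod and run_integ THEN tests_changed]; (x) [IF tag_release and run_integ THEN cond_3]. ⇒ new: tests_changed, cond_3.
tests_changed first appears in round 5.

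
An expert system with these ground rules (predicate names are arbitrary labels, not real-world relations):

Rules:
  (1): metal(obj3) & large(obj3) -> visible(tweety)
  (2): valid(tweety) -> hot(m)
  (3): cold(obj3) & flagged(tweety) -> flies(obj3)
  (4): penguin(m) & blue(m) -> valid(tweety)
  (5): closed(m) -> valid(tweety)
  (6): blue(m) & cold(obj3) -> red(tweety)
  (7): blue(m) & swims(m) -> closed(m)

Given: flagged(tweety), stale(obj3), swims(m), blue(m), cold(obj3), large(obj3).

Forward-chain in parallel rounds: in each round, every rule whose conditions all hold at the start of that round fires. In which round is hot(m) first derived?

Round 1: (3) [cold(obj3) & flagged(tweety) -> flies(obj3)]; (6) [blue(m) & cold(obj3) -> red(tweety)]; (7) [blue(m) & swims(m) -> closed(m)]. New: flies(obj3), red(tweety), closed(m).
Round 2: (5) [closed(m) -> valid(tweety)]. New: valid(tweety).
Round 3: (2) [valid(tweety) -> hot(m)]. New: hot(m).
hot(m) first appears in round 3.

3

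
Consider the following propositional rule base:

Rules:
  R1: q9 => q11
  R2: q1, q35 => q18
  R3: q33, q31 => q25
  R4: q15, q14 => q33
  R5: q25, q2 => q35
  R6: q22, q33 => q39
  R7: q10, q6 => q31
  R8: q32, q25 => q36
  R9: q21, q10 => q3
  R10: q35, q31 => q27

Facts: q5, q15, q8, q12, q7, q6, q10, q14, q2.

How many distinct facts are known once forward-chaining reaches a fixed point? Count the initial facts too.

Round 1: R4 [q15, q14 => q33]; R7 [q10, q6 => q31]. New: q33, q31.
Round 2: R3 [q33, q31 => q25]. New: q25.
Round 3: R5 [q25, q2 => q35]. New: q35.
Round 4: R10 [q35, q31 => q27]. New: q27.
Closure: {q10, q12, q14, q15, q2, q25, q27, q31, q33, q35, q5, q6, q7, q8} — 14 facts.

14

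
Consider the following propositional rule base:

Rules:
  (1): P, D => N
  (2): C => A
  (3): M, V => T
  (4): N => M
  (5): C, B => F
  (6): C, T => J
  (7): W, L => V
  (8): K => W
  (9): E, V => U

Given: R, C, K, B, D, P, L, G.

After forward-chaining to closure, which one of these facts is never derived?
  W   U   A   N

[1] (1) [P, D => N]; (2) [C => A]; (5) [C, B => F]; (8) [K => W]. ⇒ new: N, A, F, W.
[2] (4) [N => M]; (7) [W, L => V]. ⇒ new: M, V.
[3] (3) [M, V => T]. ⇒ new: T.
[4] (6) [C, T => J]. ⇒ new: J.
Derived: A (round 1), W (round 1), N (round 1). U never appears in any round.

U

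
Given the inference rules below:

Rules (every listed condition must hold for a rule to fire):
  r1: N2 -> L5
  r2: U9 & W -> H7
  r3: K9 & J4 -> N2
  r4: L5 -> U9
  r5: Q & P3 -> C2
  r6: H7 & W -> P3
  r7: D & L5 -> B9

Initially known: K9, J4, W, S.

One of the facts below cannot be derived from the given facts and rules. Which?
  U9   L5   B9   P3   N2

Round 1: r3 [K9 & J4 -> N2]. New: N2.
Round 2: r1 [N2 -> L5]. New: L5.
Round 3: r4 [L5 -> U9]. New: U9.
Round 4: r2 [U9 & W -> H7]. New: H7.
Round 5: r6 [H7 & W -> P3]. New: P3.
Derived: N2 (round 1), P3 (round 5), U9 (round 3), L5 (round 2). B9 never appears in any round.

B9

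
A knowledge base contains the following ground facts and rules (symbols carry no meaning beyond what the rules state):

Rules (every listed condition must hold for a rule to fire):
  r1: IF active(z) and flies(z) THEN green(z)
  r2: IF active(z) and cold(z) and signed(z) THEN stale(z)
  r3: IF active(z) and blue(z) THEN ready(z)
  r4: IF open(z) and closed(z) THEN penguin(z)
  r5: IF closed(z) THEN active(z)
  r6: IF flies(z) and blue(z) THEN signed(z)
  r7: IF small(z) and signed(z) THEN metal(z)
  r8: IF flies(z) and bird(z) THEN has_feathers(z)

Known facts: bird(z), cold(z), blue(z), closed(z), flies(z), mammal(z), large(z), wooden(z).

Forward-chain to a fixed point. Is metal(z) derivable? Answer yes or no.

Round 1: r5 [IF closed(z) THEN active(z)]; r6 [IF flies(z) and blue(z) THEN signed(z)]; r8 [IF flies(z) and bird(z) THEN has_feathers(z)]. New: active(z), signed(z), has_feathers(z).
Round 2: r1 [IF active(z) and flies(z) THEN green(z)]; r2 [IF active(z) and cold(z) and signed(z) THEN stale(z)]; r3 [IF active(z) and blue(z) THEN ready(z)]. New: green(z), stale(z), ready(z).
Fixed point reached. metal(z) is concluded only by r7; r7 needs small(z) (never derived).

no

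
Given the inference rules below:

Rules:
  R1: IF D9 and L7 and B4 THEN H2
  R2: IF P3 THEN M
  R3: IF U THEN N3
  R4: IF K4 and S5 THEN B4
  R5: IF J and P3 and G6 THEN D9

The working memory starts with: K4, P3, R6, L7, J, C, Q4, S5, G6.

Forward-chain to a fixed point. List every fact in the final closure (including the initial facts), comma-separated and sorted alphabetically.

[1] R2 [IF P3 THEN M]; R4 [IF K4 and S5 THEN B4]; R5 [IF J and P3 and G6 THEN D9]. ⇒ new: M, B4, D9.
[2] R1 [IF D9 and L7 and B4 THEN H2]. ⇒ new: H2.

B4, C, D9, G6, H2, J, K4, L7, M, P3, Q4, R6, S5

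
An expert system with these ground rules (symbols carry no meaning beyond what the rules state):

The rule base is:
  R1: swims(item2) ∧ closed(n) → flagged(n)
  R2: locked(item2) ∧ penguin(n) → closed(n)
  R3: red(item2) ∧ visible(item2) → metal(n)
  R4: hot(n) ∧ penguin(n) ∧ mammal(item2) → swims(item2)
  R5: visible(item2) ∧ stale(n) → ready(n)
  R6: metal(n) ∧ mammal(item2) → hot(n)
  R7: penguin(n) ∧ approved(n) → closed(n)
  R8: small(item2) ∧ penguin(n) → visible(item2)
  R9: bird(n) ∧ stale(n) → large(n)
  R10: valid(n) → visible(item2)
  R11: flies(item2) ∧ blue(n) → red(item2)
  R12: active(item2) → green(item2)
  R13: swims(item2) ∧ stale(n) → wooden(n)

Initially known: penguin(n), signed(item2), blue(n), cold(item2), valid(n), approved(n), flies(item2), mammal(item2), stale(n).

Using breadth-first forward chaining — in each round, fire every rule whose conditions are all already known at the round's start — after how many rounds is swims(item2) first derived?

Round 1 — R7, R10, R11, derive closed(n), visible(item2), red(item2).
Round 2 — R3, R5, derive metal(n), ready(n).
Round 3 — R6, derive hot(n).
Round 4 — R4, derive swims(item2).
swims(item2) first appears in round 4.

4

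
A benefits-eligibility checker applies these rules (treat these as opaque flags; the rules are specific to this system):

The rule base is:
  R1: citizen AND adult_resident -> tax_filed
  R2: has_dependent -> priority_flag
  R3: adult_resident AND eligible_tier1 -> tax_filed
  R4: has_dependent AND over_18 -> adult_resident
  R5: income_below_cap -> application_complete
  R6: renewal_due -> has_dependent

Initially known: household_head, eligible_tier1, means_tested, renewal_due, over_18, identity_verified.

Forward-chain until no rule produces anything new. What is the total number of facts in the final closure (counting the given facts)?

Round 1: R6 [renewal_due -> has_dependent]. Adds has_dependent.
Round 2: R2 [has_dependent -> priority_flag]; R4 [has_dependent AND over_18 -> adult_resident]. Adds priority_flag, adult_resident.
Round 3: R3 [adult_resident AND eligible_tier1 -> tax_filed]. Adds tax_filed.
Closure: {adult_resident, eligible_tier1, has_dependent, household_head, identity_verified, means_tested, over_18, priority_flag, renewal_due, tax_filed} — 10 facts.

10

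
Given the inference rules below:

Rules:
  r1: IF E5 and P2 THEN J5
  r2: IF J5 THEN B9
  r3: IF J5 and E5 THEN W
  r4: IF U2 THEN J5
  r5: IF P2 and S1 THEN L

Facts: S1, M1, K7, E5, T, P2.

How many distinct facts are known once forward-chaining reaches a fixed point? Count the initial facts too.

10

Round 1 fires r1, r5, giving J5, L.
Round 2 fires r2, r3, giving B9, W.
Closure: {B9, E5, J5, K7, L, M1, P2, S1, T, W} — 10 facts.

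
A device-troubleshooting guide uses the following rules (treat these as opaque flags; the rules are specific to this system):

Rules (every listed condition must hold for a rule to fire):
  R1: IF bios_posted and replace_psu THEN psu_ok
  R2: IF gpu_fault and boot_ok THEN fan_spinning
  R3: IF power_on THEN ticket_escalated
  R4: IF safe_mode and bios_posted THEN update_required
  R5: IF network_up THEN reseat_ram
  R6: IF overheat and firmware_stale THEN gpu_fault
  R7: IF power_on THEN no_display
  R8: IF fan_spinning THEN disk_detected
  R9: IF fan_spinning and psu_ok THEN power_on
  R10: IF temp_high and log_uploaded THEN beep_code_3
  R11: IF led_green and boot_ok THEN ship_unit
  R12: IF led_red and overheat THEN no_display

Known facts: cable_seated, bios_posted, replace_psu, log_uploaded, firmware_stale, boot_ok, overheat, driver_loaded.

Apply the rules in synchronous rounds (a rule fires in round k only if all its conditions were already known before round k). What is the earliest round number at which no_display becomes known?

4

Round 1: R1 [IF bios_posted and replace_psu THEN psu_ok]; R6 [IF overheat and firmware_stale THEN gpu_fault]. New: psu_ok, gpu_fault.
Round 2: R2 [IF gpu_fault and boot_ok THEN fan_spinning]. New: fan_spinning.
Round 3: R8 [IF fan_spinning THEN disk_detected]; R9 [IF fan_spinning and psu_ok THEN power_on]. New: disk_detected, power_on.
Round 4: R3 [IF power_on THEN ticket_escalated]; R7 [IF power_on THEN no_display]. New: ticket_escalated, no_display.
no_display first appears in round 4.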